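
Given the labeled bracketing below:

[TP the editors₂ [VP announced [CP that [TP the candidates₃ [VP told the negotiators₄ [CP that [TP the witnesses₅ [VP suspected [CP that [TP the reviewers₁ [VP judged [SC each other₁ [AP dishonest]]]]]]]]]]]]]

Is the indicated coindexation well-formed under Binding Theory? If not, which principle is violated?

grammatical

The two coindexed NPs are *the reviewers₁* and *each other₁*.
*each other₁* is an anaphor; its binding domain is the embedded TP, whose subject is the reviewers₁. *the reviewers₁* c-commands it within that domain and shares its index, so Principle A is satisfied.
*the reviewers₁* is an R-expression; *each other₁* does not c-command it, and no other NP shares its index, so Principle C is satisfied.
All principles are respected.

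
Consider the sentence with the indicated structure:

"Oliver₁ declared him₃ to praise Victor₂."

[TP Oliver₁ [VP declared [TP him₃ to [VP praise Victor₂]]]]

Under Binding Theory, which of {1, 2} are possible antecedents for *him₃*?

none

*him* is a pronoun, so Principle B applies: it must be free in its binding domain.
Binding domain of *him₃*: the matrix TP, whose subject is Oliver₁.
*Oliver₁* c-commands the pronoun within its binding domain → coindexation would violate Principle B.
*Victor₂*: the pronoun c-commands this R-expression → coindexation would violate Principle C on *Victor₂*.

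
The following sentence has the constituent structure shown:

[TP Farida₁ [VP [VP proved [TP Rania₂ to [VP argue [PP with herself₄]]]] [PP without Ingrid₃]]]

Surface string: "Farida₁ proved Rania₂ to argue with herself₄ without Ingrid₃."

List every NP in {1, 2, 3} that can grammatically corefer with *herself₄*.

*herself* is an anaphor, so Principle A applies: it must be bound in its binding domain.
Binding domain of *herself₄*: the embedded TP, whose subject is Rania₂.
*Farida₁* c-commands the anaphor but is outside its binding domain → cannot satisfy Principle A.
*Rania₂* c-commands the anaphor within its binding domain → licit binder.
*Ingrid₃* does not c-command the anaphor → cannot bind it.

{2}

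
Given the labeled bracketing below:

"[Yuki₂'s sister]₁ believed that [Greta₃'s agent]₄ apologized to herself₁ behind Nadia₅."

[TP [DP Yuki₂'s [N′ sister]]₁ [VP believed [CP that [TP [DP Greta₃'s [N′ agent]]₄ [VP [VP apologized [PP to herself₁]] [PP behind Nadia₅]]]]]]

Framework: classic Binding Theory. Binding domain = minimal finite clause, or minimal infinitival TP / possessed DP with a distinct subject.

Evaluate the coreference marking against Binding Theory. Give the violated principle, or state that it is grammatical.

Principle A

The two coindexed NPs are *[Yuki₂'s sister]₁* and *herself₁*.
*herself₁* is an anaphor. Principle A requires it to be bound within its binding domain — the embedded TP, whose subject is [Greta₃'s agent]₄.
Within that domain it is c-commanded by *[Greta₃'s agent]₄*, which does not share its index.
*[Yuki₂'s sister]₁* does c-command the anaphor, but from outside its binding domain.
The anaphor is unbound in its domain → Principle A violation.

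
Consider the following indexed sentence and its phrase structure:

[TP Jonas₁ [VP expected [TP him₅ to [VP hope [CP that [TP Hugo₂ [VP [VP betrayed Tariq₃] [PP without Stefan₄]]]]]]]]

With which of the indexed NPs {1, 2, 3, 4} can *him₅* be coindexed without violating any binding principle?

none

*him* is a pronoun, so Principle B applies: it must be free in its binding domain.
Binding domain of *him₅*: the matrix TP, whose subject is Jonas₁.
*Jonas₁* c-commands the pronoun within its binding domain → coindexation would violate Principle B.
*Hugo₂*: the pronoun c-commands this R-expression → coindexation would violate Principle C on *Hugo₂*.
*Tariq₃*: the pronoun c-commands this R-expression → coindexation would violate Principle C on *Tariq₃*.
*Stefan₄*: the pronoun c-commands this R-expression → coindexation would violate Principle C on *Stefan₄*.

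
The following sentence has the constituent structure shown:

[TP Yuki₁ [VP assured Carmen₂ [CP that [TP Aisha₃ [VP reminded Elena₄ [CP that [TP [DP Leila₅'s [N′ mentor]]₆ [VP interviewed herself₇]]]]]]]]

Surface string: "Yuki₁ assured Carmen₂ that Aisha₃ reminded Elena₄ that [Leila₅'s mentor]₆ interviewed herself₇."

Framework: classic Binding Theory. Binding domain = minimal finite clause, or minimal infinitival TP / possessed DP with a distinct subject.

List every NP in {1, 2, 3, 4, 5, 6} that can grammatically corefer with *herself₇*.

{6}

*herself* is an anaphor, so Principle A applies: it must be bound in its binding domain.
Binding domain of *herself₇*: the embedded TP, whose subject is [Leila₅'s mentor]₆.
*Yuki₁* c-commands the anaphor but is outside its binding domain → cannot satisfy Principle A.
*Carmen₂* c-commands the anaphor but is outside its binding domain → cannot satisfy Principle A.
*Aisha₃* c-commands the anaphor but is outside its binding domain → cannot satisfy Principle A.
*Elena₄* c-commands the anaphor but is outside its binding domain → cannot satisfy Principle A.
*Leila₅* does not c-command the anaphor → cannot bind it.
*[Leila₅'s mentor]₆* c-commands the anaphor within its binding domain → licit binder.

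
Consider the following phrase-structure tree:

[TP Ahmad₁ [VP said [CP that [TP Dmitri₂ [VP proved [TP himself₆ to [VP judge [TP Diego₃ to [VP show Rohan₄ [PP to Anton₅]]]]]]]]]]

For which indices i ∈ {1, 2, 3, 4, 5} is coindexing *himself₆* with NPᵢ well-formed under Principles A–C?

{2}

*himself* is an anaphor, so Principle A applies: it must be bound in its binding domain.
Binding domain of *himself₆*: the embedded TP, whose subject is Dmitri₂.
*Ahmad₁* c-commands the anaphor but is outside its binding domain → cannot satisfy Principle A.
*Dmitri₂* c-commands the anaphor within its binding domain → licit binder.
*Diego₃* does not c-command the anaphor → cannot bind it.
*Rohan₄* does not c-command the anaphor → cannot bind it.
*Anton₅* does not c-command the anaphor → cannot bind it.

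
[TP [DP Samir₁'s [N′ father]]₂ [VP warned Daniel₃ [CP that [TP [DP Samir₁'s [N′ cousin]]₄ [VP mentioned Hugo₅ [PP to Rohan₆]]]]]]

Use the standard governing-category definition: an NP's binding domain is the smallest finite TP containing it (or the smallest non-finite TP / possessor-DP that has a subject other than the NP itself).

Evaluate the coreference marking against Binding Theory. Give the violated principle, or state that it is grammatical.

grammatical

The two coindexed NPs are *Samir₁* and *Samir₁*.
*Samir₁* is an R-expression; no coindexed NP c-commands it, so Principle C holds.
*Samir₁* is an R-expression; *Samir₁* does not c-command it, and no other NP shares its index, so Principle C is satisfied.
All principles are respected.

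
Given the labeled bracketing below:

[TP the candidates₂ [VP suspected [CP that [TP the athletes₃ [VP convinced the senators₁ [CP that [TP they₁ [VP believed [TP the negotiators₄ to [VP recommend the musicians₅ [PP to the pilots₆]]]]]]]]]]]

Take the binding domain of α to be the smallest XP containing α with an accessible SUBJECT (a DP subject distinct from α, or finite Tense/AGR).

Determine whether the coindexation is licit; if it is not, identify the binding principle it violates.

grammatical

The two coindexed NPs are *the senators₁* and *they₁*.
*they₁* is a pronoun; nothing c-commands it within its binding domain (the embedded TP.), so Principle B holds trivially.
*the senators₁* is an R-expression; *they₁* does not c-command it, and no other NP shares its index, so Principle C is satisfied.
All principles are respected.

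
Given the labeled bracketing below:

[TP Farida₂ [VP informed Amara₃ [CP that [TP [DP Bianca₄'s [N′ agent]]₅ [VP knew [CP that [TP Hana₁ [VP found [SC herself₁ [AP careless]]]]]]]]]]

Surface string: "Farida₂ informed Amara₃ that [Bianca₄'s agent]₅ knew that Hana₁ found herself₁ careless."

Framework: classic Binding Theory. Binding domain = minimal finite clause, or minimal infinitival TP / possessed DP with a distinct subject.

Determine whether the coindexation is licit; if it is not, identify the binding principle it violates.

grammatical

The two coindexed NPs are *Hana₁* and *herself₁*.
*herself₁* is an anaphor; its binding domain is the embedded TP, whose subject is Hana₁. *Hana₁* c-commands it within that domain and shares its index, so Principle A is satisfied.
*Hana₁* is an R-expression; *herself₁* does not c-command it, and no other NP shares its index, so Principle C is satisfied.
All principles are respected.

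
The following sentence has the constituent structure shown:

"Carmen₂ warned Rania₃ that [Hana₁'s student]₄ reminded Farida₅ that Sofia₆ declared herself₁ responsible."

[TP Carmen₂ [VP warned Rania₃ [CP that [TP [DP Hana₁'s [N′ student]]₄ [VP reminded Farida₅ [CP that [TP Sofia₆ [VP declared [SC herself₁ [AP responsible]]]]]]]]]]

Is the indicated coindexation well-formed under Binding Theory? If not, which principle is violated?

The two coindexed NPs are *Hana₁* and *herself₁*.
*herself₁* is an anaphor. Principle A requires it to be bound within its binding domain — the embedded TP, whose subject is Sofia₆.
Within that domain it is c-commanded by *Sofia₆*, which does not share its index.
*Hana₁* does not c-command the anaphor at all.
The anaphor is unbound in its domain → Principle A violation.

Principle A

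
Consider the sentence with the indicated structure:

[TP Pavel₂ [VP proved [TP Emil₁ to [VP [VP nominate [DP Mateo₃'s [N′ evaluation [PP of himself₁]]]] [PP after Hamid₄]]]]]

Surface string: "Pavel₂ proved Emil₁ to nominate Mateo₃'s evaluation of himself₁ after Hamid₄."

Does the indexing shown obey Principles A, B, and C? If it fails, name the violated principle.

Principle A

The two coindexed NPs are *Emil₁* and *himself₁*.
*himself₁* is an anaphor. Principle A requires it to be bound within its binding domain — the possessed DP, whose subject is Mateo₃.
Within that domain it is c-commanded by *Mateo₃*, which does not share its index.
*Emil₁* does c-command the anaphor, but from outside its binding domain.
The anaphor is unbound in its domain → Principle A violation.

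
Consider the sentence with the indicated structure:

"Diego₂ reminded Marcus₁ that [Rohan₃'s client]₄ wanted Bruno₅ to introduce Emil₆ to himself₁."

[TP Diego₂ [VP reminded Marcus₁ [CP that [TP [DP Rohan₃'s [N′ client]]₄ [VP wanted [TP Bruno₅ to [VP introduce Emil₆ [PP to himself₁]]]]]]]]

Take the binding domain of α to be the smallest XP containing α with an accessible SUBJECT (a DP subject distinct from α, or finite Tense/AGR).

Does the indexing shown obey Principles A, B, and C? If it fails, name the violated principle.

The two coindexed NPs are *Marcus₁* and *himself₁*.
*himself₁* is an anaphor. Principle A requires it to be bound within its binding domain — the embedded TP, whose subject is Bruno₅.
Within that domain it is c-commanded by *Bruno₅*, *Emil₆*, none of which share its index.
*Marcus₁* does c-command the anaphor, but from outside its binding domain.
The anaphor is unbound in its domain → Principle A violation.

Principle A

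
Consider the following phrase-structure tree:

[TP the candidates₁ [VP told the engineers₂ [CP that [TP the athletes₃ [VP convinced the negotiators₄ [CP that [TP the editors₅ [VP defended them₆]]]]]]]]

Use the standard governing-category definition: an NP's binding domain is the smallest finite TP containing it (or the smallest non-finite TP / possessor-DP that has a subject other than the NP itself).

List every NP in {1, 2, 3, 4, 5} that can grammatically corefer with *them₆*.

{1, 2, 3, 4}

*them* is a pronoun, so Principle B applies: it must be free in its binding domain.
Binding domain of *them₆*: the embedded TP, whose subject is the editors₅.
*the candidates₁* c-commands the pronoun but from outside its binding domain, and is not c-commanded by it → coindexation permitted.
*the engineers₂* c-commands the pronoun but from outside its binding domain, and is not c-commanded by it → coindexation permitted.
*the athletes₃* c-commands the pronoun but from outside its binding domain, and is not c-commanded by it → coindexation permitted.
*the negotiators₄* c-commands the pronoun but from outside its binding domain, and is not c-commanded by it → coindexation permitted.
*the editors₅* c-commands the pronoun within its binding domain → coindexation would violate Principle B.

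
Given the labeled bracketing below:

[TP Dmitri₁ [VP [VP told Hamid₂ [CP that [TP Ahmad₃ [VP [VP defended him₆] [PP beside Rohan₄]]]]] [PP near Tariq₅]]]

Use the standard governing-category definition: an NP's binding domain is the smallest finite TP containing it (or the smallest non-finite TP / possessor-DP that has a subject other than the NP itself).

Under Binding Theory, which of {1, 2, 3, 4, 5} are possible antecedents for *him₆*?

*him* is a pronoun, so Principle B applies: it must be free in its binding domain.
Binding domain of *him₆*: the embedded TP, whose subject is Ahmad₃.
*Dmitri₁* c-commands the pronoun but from outside its binding domain, and is not c-commanded by it → coindexation permitted.
*Hamid₂* c-commands the pronoun but from outside its binding domain, and is not c-commanded by it → coindexation permitted.
*Ahmad₃* c-commands the pronoun within its binding domain → coindexation would violate Principle B.
*Rohan₄* and the pronoun do not c-command one another → neither Principle B nor Principle C is at stake; coindexation permitted.
*Tariq₅* and the pronoun do not c-command one another → neither Principle B nor Principle C is at stake; coindexation permitted.

{1, 2, 4, 5}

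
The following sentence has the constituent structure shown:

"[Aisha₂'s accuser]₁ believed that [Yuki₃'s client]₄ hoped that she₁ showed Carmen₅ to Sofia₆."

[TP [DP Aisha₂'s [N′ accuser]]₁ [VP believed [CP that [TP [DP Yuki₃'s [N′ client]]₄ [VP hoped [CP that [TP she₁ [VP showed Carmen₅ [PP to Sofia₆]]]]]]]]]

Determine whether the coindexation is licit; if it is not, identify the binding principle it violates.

grammatical

The two coindexed NPs are *[Aisha₂'s accuser]₁* and *she₁*.
*she₁* is a pronoun; nothing c-commands it within its binding domain (the embedded TP.), so Principle B holds trivially.
*[Aisha₂'s accuser]₁* is an R-expression; *she₁* does not c-command it, and no other NP shares its index, so Principle C is satisfied.
All principles are respected.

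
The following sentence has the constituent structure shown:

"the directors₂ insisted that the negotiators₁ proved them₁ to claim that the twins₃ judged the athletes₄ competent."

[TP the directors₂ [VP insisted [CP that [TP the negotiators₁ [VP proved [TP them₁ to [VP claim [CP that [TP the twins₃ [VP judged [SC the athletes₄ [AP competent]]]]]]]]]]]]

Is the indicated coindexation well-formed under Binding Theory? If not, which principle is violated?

Principle B

The two coindexed NPs are *the negotiators₁* and *them₁*.
*them₁* is a pronoun. Its binding domain is the embedded TP, whose subject is the negotiators₁.
*the negotiators₁* c-commands it within that domain and carries the same index.
The pronoun is locally bound → Principle B violation.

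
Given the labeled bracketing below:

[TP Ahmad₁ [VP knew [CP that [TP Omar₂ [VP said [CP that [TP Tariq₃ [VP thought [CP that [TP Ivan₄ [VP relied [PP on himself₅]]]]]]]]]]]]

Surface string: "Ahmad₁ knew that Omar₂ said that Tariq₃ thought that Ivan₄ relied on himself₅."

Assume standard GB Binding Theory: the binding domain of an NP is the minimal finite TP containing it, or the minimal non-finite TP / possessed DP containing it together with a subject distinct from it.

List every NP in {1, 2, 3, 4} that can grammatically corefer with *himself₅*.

*himself* is an anaphor, so Principle A applies: it must be bound in its binding domain.
Binding domain of *himself₅*: the embedded TP, whose subject is Ivan₄.
*Ahmad₁* c-commands the anaphor but is outside its binding domain → cannot satisfy Principle A.
*Omar₂* c-commands the anaphor but is outside its binding domain → cannot satisfy Principle A.
*Tariq₃* c-commands the anaphor but is outside its binding domain → cannot satisfy Principle A.
*Ivan₄* c-commands the anaphor within its binding domain → licit binder.

{4}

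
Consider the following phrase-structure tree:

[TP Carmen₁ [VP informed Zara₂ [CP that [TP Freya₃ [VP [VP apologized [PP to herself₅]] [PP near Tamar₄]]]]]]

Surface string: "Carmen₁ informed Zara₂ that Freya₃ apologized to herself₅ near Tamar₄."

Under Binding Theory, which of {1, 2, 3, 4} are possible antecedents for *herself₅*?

*herself* is an anaphor, so Principle A applies: it must be bound in its binding domain.
Binding domain of *herself₅*: the embedded TP, whose subject is Freya₃.
*Carmen₁* c-commands the anaphor but is outside its binding domain → cannot satisfy Principle A.
*Zara₂* c-commands the anaphor but is outside its binding domain → cannot satisfy Principle A.
*Freya₃* c-commands the anaphor within its binding domain → licit binder.
*Tamar₄* does not c-command the anaphor → cannot bind it.

{3}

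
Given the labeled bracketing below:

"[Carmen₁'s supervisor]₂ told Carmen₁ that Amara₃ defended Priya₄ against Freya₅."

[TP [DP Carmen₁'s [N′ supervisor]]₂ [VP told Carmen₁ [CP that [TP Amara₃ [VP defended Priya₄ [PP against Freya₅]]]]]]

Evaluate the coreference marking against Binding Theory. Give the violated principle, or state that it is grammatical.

grammatical

The two coindexed NPs are *Carmen₁* and *Carmen₁*.
*Carmen₁* is an R-expression; no coindexed NP c-commands it, so Principle C holds.
*Carmen₁* is an R-expression; *Carmen₁* does not c-command it, and no other NP shares its index, so Principle C is satisfied.
All principles are respected.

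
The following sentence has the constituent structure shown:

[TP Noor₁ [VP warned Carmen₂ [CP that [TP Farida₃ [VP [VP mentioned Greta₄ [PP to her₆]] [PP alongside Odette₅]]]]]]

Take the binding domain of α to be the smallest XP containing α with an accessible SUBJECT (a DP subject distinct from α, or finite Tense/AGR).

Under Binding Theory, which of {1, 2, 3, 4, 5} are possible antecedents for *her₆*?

*her* is a pronoun, so Principle B applies: it must be free in its binding domain.
Binding domain of *her₆*: the embedded TP, whose subject is Farida₃.
*Noor₁* c-commands the pronoun but from outside its binding domain, and is not c-commanded by it → coindexation permitted.
*Carmen₂* c-commands the pronoun but from outside its binding domain, and is not c-commanded by it → coindexation permitted.
*Farida₃* c-commands the pronoun within its binding domain → coindexation would violate Principle B.
*Greta₄* c-commands the pronoun within its binding domain → coindexation would violate Principle B.
*Odette₅* and the pronoun do not c-command one another → neither Principle B nor Principle C is at stake; coindexation permitted.

{1, 2, 5}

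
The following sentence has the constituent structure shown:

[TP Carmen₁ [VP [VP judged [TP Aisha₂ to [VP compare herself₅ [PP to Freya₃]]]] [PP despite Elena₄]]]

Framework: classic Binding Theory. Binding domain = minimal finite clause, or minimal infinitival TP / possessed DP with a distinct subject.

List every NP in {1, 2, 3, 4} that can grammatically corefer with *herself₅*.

{2}

*herself* is an anaphor, so Principle A applies: it must be bound in its binding domain.
Binding domain of *herself₅*: the embedded TP, whose subject is Aisha₂.
*Carmen₁* c-commands the anaphor but is outside its binding domain → cannot satisfy Principle A.
*Aisha₂* c-commands the anaphor within its binding domain → licit binder.
*Freya₃* does not c-command the anaphor → cannot bind it.
*Elena₄* does not c-command the anaphor → cannot bind it.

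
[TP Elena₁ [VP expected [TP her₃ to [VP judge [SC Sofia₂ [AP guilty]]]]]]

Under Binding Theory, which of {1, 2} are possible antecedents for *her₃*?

*her* is a pronoun, so Principle B applies: it must be free in its binding domain.
Binding domain of *her₃*: the matrix TP, whose subject is Elena₁.
*Elena₁* c-commands the pronoun within its binding domain → coindexation would violate Principle B.
*Sofia₂*: the pronoun c-commands this R-expression → coindexation would violate Principle C on *Sofia₂*.

none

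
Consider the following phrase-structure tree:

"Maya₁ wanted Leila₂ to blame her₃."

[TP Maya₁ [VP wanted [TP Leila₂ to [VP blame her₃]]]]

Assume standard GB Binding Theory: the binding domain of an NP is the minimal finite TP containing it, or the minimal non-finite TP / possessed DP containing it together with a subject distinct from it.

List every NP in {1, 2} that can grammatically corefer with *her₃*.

*her* is a pronoun, so Principle B applies: it must be free in its binding domain.
Binding domain of *her₃*: the embedded TP, whose subject is Leila₂.
*Maya₁* c-commands the pronoun but from outside its binding domain, and is not c-commanded by it → coindexation permitted.
*Leila₂* c-commands the pronoun within its binding domain → coindexation would violate Principle B.

{1}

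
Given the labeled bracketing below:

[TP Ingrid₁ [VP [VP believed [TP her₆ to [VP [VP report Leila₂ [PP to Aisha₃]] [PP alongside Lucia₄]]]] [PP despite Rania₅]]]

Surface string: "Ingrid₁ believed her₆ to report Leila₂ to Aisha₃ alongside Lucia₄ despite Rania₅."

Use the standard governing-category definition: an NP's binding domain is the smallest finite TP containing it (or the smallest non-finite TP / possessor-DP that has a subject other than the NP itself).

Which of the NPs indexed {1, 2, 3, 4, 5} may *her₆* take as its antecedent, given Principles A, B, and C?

{5}

*her* is a pronoun, so Principle B applies: it must be free in its binding domain.
Binding domain of *her₆*: the matrix TP, whose subject is Ingrid₁.
*Ingrid₁* c-commands the pronoun within its binding domain → coindexation would violate Principle B.
*Leila₂*: the pronoun c-commands this R-expression → coindexation would violate Principle C on *Leila₂*.
*Aisha₃*: the pronoun c-commands this R-expression → coindexation would violate Principle C on *Aisha₃*.
*Lucia₄*: the pronoun c-commands this R-expression → coindexation would violate Principle C on *Lucia₄*.
*Rania₅* and the pronoun do not c-command one another → neither Principle B nor Principle C is at stake; coindexation permitted.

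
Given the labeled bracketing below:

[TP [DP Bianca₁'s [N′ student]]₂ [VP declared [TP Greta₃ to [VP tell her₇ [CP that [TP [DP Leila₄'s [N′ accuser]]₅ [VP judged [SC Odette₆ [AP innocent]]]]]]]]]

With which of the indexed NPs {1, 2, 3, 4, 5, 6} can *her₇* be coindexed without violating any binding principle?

*her* is a pronoun, so Principle B applies: it must be free in its binding domain.
Binding domain of *her₇*: the embedded TP, whose subject is Greta₃.
*Bianca₁* and the pronoun do not c-command one another → neither Principle B nor Principle C is at stake; coindexation permitted.
*[Bianca₁'s student]₂* c-commands the pronoun but from outside its binding domain, and is not c-commanded by it → coindexation permitted.
*Greta₃* c-commands the pronoun within its binding domain → coindexation would violate Principle B.
*Leila₄*: the pronoun c-commands this R-expression → coindexation would violate Principle C on *Leila₄*.
*[Leila₄'s accuser]₅*: the pronoun c-commands this R-expression → coindexation would violate Principle C on *[Leila₄'s accuser]₅*.
*Odette₆*: the pronoun c-commands this R-expression → coindexation would violate Principle C on *Odette₆*.

{1, 2}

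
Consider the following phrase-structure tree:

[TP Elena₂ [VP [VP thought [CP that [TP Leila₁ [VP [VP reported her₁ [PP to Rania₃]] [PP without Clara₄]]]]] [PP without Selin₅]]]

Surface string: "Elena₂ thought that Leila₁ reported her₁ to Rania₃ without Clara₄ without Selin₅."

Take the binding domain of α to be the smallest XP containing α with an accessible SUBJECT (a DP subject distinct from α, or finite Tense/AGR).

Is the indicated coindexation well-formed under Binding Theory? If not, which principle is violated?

Principle B

The two coindexed NPs are *Leila₁* and *her₁*.
*her₁* is a pronoun. Its binding domain is the embedded TP, whose subject is Leila₁.
*Leila₁* c-commands it within that domain and carries the same index.
The pronoun is locally bound → Principle B violation.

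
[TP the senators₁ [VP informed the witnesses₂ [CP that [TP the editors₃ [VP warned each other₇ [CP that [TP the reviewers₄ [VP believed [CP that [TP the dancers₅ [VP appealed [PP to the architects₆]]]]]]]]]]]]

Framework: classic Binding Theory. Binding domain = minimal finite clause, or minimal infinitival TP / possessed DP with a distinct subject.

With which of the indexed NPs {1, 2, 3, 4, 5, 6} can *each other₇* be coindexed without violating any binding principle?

*each other* is an anaphor, so Principle A applies: it must be bound in its binding domain.
Binding domain of *each other₇*: the embedded TP, whose subject is the editors₃.
*the senators₁* c-commands the anaphor but is outside its binding domain → cannot satisfy Principle A.
*the witnesses₂* c-commands the anaphor but is outside its binding domain → cannot satisfy Principle A.
*the editors₃* c-commands the anaphor within its binding domain → licit binder.
*the reviewers₄* does not c-command the anaphor → cannot bind it.
*the dancers₅* does not c-command the anaphor → cannot bind it.
*the architects₆* does not c-command the anaphor → cannot bind it.

{3}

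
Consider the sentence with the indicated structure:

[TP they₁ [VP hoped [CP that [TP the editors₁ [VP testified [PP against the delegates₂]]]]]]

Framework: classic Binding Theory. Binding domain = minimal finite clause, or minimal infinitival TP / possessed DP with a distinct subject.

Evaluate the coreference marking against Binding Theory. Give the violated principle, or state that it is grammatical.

Principle C

The two coindexed NPs are *they₁* and *the editors₁*.
*the editors₁* is an R-expression. Principle C requires it to be free everywhere.
*they₁* c-commands it and carries the same index.
The R-expression is bound → Principle C violation.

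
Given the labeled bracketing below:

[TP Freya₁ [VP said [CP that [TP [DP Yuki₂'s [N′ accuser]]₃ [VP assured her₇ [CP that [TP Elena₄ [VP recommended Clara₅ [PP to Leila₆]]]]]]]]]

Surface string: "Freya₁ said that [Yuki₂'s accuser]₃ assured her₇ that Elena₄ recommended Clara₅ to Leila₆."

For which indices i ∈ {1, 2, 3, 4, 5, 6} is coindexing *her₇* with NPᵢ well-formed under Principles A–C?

*her* is a pronoun, so Principle B applies: it must be free in its binding domain.
Binding domain of *her₇*: the embedded TP, whose subject is [Yuki₂'s accuser]₃.
*Freya₁* c-commands the pronoun but from outside its binding domain, and is not c-commanded by it → coindexation permitted.
*Yuki₂* and the pronoun do not c-command one another → neither Principle B nor Principle C is at stake; coindexation permitted.
*[Yuki₂'s accuser]₃* c-commands the pronoun within its binding domain → coindexation would violate Principle B.
*Elena₄*: the pronoun c-commands this R-expression → coindexation would violate Principle C on *Elena₄*.
*Clara₅*: the pronoun c-commands this R-expression → coindexation would violate Principle C on *Clara₅*.
*Leila₆*: the pronoun c-commands this R-expression → coindexation would violate Principle C on *Leila₆*.

{1, 2}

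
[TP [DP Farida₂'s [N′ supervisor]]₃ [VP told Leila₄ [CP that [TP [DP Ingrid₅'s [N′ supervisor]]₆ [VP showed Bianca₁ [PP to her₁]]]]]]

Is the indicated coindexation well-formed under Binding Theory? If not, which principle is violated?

The two coindexed NPs are *Bianca₁* and *her₁*.
*her₁* is a pronoun. Its binding domain is the embedded TP, whose subject is [Ingrid₅'s supervisor]₆.
*Bianca₁* c-commands it within that domain and carries the same index.
The pronoun is locally bound → Principle B violation.

Principle B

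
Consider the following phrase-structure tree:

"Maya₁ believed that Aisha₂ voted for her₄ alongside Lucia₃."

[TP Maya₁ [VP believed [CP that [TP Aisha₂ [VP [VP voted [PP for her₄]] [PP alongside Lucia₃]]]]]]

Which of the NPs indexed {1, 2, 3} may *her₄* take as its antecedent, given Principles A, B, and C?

{1, 3}

*her* is a pronoun, so Principle B applies: it must be free in its binding domain.
Binding domain of *her₄*: the embedded TP, whose subject is Aisha₂.
*Maya₁* c-commands the pronoun but from outside its binding domain, and is not c-commanded by it → coindexation permitted.
*Aisha₂* c-commands the pronoun within its binding domain → coindexation would violate Principle B.
*Lucia₃* and the pronoun do not c-command one another → neither Principle B nor Principle C is at stake; coindexation permitted.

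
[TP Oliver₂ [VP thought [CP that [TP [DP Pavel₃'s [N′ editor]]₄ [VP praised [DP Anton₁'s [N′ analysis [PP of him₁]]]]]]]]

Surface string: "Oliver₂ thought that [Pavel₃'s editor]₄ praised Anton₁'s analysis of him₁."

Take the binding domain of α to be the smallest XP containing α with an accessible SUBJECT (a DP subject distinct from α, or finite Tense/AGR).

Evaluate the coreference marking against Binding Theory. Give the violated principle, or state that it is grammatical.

Principle B

The two coindexed NPs are *Anton₁* and *him₁*.
*him₁* is a pronoun. Its binding domain is the possessed DP, whose subject is Anton₁.
*Anton₁* c-commands it within that domain and carries the same index.
The pronoun is locally bound → Principle B violation.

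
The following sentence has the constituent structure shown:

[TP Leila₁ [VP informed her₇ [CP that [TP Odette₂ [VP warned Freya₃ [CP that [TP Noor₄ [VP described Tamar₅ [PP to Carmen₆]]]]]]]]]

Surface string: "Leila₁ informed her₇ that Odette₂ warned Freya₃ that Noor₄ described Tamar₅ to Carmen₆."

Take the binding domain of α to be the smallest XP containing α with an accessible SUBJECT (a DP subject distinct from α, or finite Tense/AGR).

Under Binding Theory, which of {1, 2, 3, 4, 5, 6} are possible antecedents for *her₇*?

none

*her* is a pronoun, so Principle B applies: it must be free in its binding domain.
Binding domain of *her₇*: the matrix TP, whose subject is Leila₁.
*Leila₁* c-commands the pronoun within its binding domain → coindexation would violate Principle B.
*Odette₂*: the pronoun c-commands this R-expression → coindexation would violate Principle C on *Odette₂*.
*Freya₃*: the pronoun c-commands this R-expression → coindexation would violate Principle C on *Freya₃*.
*Noor₄*: the pronoun c-commands this R-expression → coindexation would violate Principle C on *Noor₄*.
*Tamar₅*: the pronoun c-commands this R-expression → coindexation would violate Principle C on *Tamar₅*.
*Carmen₆*: the pronoun c-commands this R-expression → coindexation would violate Principle C on *Carmen₆*.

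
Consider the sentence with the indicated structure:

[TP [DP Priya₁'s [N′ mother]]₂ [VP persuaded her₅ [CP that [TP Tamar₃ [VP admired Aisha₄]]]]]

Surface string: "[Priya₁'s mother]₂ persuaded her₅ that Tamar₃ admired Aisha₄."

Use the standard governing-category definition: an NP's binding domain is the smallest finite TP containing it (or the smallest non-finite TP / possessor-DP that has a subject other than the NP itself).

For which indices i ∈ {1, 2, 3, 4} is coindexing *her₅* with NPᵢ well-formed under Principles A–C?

*her* is a pronoun, so Principle B applies: it must be free in its binding domain.
Binding domain of *her₅*: the matrix TP, whose subject is [Priya₁'s mother]₂.
*Priya₁* and the pronoun do not c-command one another → neither Principle B nor Principle C is at stake; coindexation permitted.
*[Priya₁'s mother]₂* c-commands the pronoun within its binding domain → coindexation would violate Principle B.
*Tamar₃*: the pronoun c-commands this R-expression → coindexation would violate Principle C on *Tamar₃*.
*Aisha₄*: the pronoun c-commands this R-expression → coindexation would violate Principle C on *Aisha₄*.

{1}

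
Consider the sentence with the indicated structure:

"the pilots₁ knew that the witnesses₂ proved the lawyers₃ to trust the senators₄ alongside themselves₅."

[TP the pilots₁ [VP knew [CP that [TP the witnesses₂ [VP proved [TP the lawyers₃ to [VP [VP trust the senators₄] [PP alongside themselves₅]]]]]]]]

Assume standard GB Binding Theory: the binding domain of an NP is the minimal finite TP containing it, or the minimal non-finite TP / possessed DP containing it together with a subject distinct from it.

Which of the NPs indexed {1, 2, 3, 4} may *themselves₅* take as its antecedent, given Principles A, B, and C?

*themselves* is an anaphor, so Principle A applies: it must be bound in its binding domain.
Binding domain of *themselves₅*: the embedded TP, whose subject is the lawyers₃.
*the pilots₁* c-commands the anaphor but is outside its binding domain → cannot satisfy Principle A.
*the witnesses₂* c-commands the anaphor but is outside its binding domain → cannot satisfy Principle A.
*the lawyers₃* c-commands the anaphor within its binding domain → licit binder.
*the senators₄* does not c-command the anaphor → cannot bind it.

{3}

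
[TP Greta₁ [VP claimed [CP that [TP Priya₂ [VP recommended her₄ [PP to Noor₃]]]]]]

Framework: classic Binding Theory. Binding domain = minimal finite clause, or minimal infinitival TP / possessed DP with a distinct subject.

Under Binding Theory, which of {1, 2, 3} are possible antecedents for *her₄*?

{1}

*her* is a pronoun, so Principle B applies: it must be free in its binding domain.
Binding domain of *her₄*: the embedded TP, whose subject is Priya₂.
*Greta₁* c-commands the pronoun but from outside its binding domain, and is not c-commanded by it → coindexation permitted.
*Priya₂* c-commands the pronoun within its binding domain → coindexation would violate Principle B.
*Noor₃*: the pronoun c-commands this R-expression → coindexation would violate Principle C on *Noor₃*.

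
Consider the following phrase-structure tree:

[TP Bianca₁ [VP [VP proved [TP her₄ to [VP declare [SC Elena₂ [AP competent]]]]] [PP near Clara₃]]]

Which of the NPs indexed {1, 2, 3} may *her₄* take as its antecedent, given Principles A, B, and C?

*her* is a pronoun, so Principle B applies: it must be free in its binding domain.
Binding domain of *her₄*: the matrix TP, whose subject is Bianca₁.
*Bianca₁* c-commands the pronoun within its binding domain → coindexation would violate Principle B.
*Elena₂*: the pronoun c-commands this R-expression → coindexation would violate Principle C on *Elena₂*.
*Clara₃* and the pronoun do not c-command one another → neither Principle B nor Principle C is at stake; coindexation permitted.

{3}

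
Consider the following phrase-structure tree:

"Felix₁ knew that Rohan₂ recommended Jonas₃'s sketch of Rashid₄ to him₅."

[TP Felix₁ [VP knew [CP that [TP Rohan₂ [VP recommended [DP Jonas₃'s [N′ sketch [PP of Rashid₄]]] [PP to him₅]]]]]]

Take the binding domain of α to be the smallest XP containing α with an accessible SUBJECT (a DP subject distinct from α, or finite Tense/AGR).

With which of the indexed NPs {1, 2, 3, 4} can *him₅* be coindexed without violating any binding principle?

*him* is a pronoun, so Principle B applies: it must be free in its binding domain.
Binding domain of *him₅*: the embedded TP, whose subject is Rohan₂.
*Felix₁* c-commands the pronoun but from outside its binding domain, and is not c-commanded by it → coindexation permitted.
*Rohan₂* c-commands the pronoun within its binding domain → coindexation would violate Principle B.
*Jonas₃* and the pronoun do not c-command one another → neither Principle B nor Principle C is at stake; coindexation permitted.
*Rashid₄* and the pronoun do not c-command one another → neither Principle B nor Principle C is at stake; coindexation permitted.

{1, 3, 4}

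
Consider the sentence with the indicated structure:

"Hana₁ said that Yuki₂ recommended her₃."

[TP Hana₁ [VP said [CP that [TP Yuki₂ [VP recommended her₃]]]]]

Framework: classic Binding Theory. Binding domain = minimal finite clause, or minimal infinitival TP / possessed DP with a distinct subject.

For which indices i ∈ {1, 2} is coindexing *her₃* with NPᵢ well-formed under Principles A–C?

{1}

*her* is a pronoun, so Principle B applies: it must be free in its binding domain.
Binding domain of *her₃*: the embedded TP, whose subject is Yuki₂.
*Hana₁* c-commands the pronoun but from outside its binding domain, and is not c-commanded by it → coindexation permitted.
*Yuki₂* c-commands the pronoun within its binding domain → coindexation would violate Principle B.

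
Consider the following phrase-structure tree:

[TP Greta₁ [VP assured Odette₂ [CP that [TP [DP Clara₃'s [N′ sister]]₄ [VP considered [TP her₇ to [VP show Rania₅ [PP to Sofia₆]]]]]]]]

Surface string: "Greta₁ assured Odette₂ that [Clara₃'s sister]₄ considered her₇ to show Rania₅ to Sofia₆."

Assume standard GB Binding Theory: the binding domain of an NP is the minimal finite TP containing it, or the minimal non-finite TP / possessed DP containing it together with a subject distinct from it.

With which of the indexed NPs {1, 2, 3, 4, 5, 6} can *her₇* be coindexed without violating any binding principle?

{1, 2, 3}

*her* is a pronoun, so Principle B applies: it must be free in its binding domain.
Binding domain of *her₇*: the embedded TP, whose subject is [Clara₃'s sister]₄.
*Greta₁* c-commands the pronoun but from outside its binding domain, and is not c-commanded by it → coindexation permitted.
*Odette₂* c-commands the pronoun but from outside its binding domain, and is not c-commanded by it → coindexation permitted.
*Clara₃* and the pronoun do not c-command one another → neither Principle B nor Principle C is at stake; coindexation permitted.
*[Clara₃'s sister]₄* c-commands the pronoun within its binding domain → coindexation would violate Principle B.
*Rania₅*: the pronoun c-commands this R-expression → coindexation would violate Principle C on *Rania₅*.
*Sofia₆*: the pronoun c-commands this R-expression → coindexation would violate Principle C on *Sofia₆*.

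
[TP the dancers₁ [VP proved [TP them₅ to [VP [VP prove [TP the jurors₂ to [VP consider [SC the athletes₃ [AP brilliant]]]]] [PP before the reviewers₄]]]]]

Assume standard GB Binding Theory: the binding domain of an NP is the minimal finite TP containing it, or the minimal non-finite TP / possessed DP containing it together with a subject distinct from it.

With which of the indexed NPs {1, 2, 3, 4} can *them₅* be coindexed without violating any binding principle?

*them* is a pronoun, so Principle B applies: it must be free in its binding domain.
Binding domain of *them₅*: the matrix TP, whose subject is the dancers₁.
*the dancers₁* c-commands the pronoun within its binding domain → coindexation would violate Principle B.
*the jurors₂*: the pronoun c-commands this R-expression → coindexation would violate Principle C on *the jurors₂*.
*the athletes₃*: the pronoun c-commands this R-expression → coindexation would violate Principle C on *the athletes₃*.
*the reviewers₄*: the pronoun c-commands this R-expression → coindexation would violate Principle C on *the reviewers₄*.

none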